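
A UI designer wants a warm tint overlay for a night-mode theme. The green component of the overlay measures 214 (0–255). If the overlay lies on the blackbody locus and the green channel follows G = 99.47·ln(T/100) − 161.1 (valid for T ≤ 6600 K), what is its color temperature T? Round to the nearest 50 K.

4350 K

ln t = (214 + 161.1) / 99.47 = 3.7710.
t = e^3.7710 = 43.423.
T = 100·t = 4342 K → 4350 K to the nearest 50 K.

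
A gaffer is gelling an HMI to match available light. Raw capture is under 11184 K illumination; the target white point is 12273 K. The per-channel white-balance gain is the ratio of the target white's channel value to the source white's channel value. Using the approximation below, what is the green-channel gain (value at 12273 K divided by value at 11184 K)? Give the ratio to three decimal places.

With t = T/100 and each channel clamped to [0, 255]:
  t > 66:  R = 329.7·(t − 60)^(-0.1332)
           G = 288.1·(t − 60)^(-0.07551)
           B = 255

At 11184 K (t = 111.84):
  G = 288.1·(111.84 − 60)^(-0.07551) = 288.1·51.84^(-0.07551) = 288.1·0.74221 = 213.830.
At 12273 K (t = 122.73):
  G = 288.1·(122.73 − 60)^(-0.07551) = 288.1·62.73^(-0.07551) = 288.1·0.73160 = 210.773.
Gain = 210.773 / 213.830 = 0.9857 → 0.986.

0.986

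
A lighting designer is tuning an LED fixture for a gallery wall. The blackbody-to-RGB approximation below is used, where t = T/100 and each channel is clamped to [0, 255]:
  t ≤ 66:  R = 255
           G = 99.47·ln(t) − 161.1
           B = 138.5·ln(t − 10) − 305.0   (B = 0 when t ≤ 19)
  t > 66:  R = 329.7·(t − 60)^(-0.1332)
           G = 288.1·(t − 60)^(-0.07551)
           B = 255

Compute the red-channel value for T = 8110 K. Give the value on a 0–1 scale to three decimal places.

t = 8110/100 = 81.1; the t > 66 branch applies.
R = 329.7·(81.1 − 60)^(-0.1332) = 329.7·21.1^(-0.1332) = 329.7·0.66620 = 219.647.
On a 0–1 scale: 219.647/255 = 0.8614 → 0.861.

0.861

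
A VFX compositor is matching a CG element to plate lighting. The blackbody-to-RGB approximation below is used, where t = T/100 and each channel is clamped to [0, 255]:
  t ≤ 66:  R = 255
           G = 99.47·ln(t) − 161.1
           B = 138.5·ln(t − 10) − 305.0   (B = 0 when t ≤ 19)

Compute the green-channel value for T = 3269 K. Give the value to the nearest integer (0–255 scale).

t = 3269/100 = 32.69; the t ≤ 66 branch applies.
G = 99.47·ln 32.69 − 161.1 = 99.47·3.4871 − 161.1 = 185.759.
Rounded: 186.

186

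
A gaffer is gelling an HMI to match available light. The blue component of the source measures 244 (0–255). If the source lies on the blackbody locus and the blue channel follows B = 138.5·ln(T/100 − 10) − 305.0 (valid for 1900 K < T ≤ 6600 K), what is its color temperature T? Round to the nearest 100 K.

ln(t − 10) = (244 + 305.0) / 138.5 = 3.9639.
t − 10 = e^3.9639 = 52.662, so t = 62.662.
T = 100·t = 6266 K → 6300 K to the nearest 100 K.

6300 K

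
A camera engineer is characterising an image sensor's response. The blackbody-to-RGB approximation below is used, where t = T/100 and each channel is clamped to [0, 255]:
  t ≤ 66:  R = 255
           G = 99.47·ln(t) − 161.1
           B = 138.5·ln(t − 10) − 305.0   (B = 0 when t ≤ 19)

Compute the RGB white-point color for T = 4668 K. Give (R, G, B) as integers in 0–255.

(255, 221, 194)

t = 4668/100 = 46.68; the t ≤ 66 branch applies.
R = 255 by definition for t ≤ 66.
G = 99.47·ln 46.68 − 161.1 = 99.47·3.8433 − 161.1 = 221.195.
B = 138.5·ln(46.68 − 10) − 305.0 = 138.5·ln 36.68 − 305.0 = 138.5·3.6022 − 305.0 = 193.909.
Rounded: (255, 221, 194).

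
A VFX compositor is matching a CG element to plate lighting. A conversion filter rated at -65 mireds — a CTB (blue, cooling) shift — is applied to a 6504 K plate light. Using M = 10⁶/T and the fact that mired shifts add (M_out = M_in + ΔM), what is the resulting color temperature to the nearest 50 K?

11250 K

M_in = 10⁶/6504 = 153.75 mireds.
M_out = 153.75 + (-65) = 88.75 mireds.
T_out = 10⁶/88.75 = 11267.4 K → 11250 K.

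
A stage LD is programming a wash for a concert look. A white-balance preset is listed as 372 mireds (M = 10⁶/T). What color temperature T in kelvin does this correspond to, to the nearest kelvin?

T = 10⁶ / 372 = 2688.17 K → 2688 K.

2688 K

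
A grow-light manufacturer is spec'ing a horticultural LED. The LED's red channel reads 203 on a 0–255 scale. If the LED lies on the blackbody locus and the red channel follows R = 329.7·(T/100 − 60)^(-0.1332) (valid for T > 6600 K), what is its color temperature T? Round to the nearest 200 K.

9800 K

(t − 60)^(-0.1332) = 203/329.7 = 0.61571.
t − 60 = 0.61571^(1/-0.1332) = 0.61571^(-7.508) = 38.129, so t = 98.129.
T = 100·t = 9813 K → 9800 K to the nearest 200 K.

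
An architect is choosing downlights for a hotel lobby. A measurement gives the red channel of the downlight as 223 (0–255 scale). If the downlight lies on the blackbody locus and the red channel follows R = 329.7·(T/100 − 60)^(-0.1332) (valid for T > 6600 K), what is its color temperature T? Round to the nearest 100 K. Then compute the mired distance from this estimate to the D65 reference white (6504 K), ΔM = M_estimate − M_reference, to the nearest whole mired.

-27 mireds

(t − 60)^(-0.1332) = 223/329.7 = 0.67637.
t − 60 = 0.67637^(1/-0.1332) = 0.67637^(-7.508) = 18.831, so t = 78.831.
T = 100·t = 7883 K → 7900 K to the nearest 100 K.
M_estimate = 10⁶/7900 = 126.58; M_reference = 10⁶/6504 = 153.75.
ΔM = 126.58 − 153.75 = -27.17 → -27 mireds.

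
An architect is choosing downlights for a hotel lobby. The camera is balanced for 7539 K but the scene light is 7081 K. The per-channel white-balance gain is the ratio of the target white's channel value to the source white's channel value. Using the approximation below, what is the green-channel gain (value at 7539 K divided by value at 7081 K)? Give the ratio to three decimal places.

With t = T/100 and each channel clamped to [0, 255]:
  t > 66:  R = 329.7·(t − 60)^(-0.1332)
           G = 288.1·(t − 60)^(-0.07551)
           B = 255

At 7081 K (t = 70.81):
  G = 288.1·(70.81 − 60)^(-0.07551) = 288.1·10.81^(-0.07551) = 288.1·0.83548 = 240.702.
At 7539 K (t = 75.39):
  G = 288.1·(75.39 − 60)^(-0.07551) = 288.1·15.39^(-0.07551) = 288.1·0.81349 = 234.366.
Gain = 234.366 / 240.702 = 0.9737 → 0.974.

0.974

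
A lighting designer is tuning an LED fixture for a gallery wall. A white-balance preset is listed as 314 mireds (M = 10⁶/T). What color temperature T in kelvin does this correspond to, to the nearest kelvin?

3185 K

T = 10⁶ / 314 = 3184.71 K → 3185 K.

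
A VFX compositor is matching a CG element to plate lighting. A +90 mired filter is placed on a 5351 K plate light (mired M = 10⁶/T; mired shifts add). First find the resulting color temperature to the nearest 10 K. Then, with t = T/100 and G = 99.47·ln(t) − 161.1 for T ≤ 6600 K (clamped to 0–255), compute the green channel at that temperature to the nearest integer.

M_in = 10⁶/5351 = 186.88; M_out = 186.88 + (+90) = 276.88.
T_out = 10⁶/276.88 = 3611.7 K → 3610 K; t = 36.1.
G = 99.47·ln 36.1 − 161.1 = 99.47·3.5863 − 161.1 = 195.629.
Rounded: 196.

196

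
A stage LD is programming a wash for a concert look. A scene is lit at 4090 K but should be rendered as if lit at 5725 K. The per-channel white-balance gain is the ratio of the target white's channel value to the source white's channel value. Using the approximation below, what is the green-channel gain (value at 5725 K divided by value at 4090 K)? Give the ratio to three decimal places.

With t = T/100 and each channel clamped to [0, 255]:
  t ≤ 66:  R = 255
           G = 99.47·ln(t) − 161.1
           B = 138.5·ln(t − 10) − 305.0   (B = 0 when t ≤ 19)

At 4090 K (t = 40.9):
  G = 99.47·ln 40.9 − 161.1 = 99.47·3.7111 − 161.1 = 208.046.
At 5725 K (t = 57.25):
  G = 99.47·ln 57.25 − 161.1 = 99.47·4.0474 − 161.1 = 241.498.
Gain = 241.498 / 208.046 = 1.1608 → 1.161.

1.161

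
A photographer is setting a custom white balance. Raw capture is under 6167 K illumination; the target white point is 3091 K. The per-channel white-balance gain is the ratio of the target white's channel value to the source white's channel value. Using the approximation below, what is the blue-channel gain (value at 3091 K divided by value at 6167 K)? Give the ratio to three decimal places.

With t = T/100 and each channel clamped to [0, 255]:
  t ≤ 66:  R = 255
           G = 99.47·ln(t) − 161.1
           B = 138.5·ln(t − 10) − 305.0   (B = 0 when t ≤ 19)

0.481

At 6167 K (t = 61.67):
  B = 138.5·ln(61.67 − 10) − 305.0 = 138.5·ln 51.67 − 305.0 = 138.5·3.9449 − 305.0 = 241.366.
At 3091 K (t = 30.91):
  B = 138.5·ln(30.91 − 10) − 305.0 = 138.5·ln 20.91 − 305.0 = 138.5·3.0402 − 305.0 = 116.072.
Gain = 116.072 / 241.366 = 0.4809 → 0.481.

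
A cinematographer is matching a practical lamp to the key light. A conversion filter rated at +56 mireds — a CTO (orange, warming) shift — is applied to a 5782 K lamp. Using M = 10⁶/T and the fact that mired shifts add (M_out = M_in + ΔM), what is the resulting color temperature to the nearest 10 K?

4370 K

M_in = 10⁶/5782 = 172.95 mireds.
M_out = 172.95 + (+56) = 228.95 mireds.
T_out = 10⁶/228.95 = 4367.8 K → 4370 K.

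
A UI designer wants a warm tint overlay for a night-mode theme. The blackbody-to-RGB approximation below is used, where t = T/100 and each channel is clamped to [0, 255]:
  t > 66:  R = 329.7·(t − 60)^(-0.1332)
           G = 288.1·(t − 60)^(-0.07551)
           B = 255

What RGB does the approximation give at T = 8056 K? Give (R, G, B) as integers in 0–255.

t = 8056/100 = 80.56; the t > 66 branch applies.
R = 329.7·(80.56 − 60)^(-0.1332) = 329.7·20.56^(-0.1332) = 329.7·0.66851 = 220.406.
G = 288.1·(80.56 − 60)^(-0.07551) = 288.1·20.56^(-0.07551) = 288.1·0.79589 = 229.296.
B = 255 by definition for t > 66.
Rounded: (220, 229, 255).

(220, 229, 255)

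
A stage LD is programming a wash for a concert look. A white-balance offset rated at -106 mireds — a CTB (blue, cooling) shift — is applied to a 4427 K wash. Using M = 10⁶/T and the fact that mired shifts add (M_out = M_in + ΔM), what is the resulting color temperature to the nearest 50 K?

8350 K

M_in = 10⁶/4427 = 225.89 mireds.
M_out = 225.89 + (-106) = 119.89 mireds.
T_out = 10⁶/119.89 = 8341.2 K → 8350 K.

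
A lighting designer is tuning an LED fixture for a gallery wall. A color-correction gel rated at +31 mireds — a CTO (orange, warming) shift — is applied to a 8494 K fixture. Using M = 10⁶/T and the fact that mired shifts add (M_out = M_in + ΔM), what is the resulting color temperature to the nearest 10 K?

6720 K

M_in = 10⁶/8494 = 117.73 mireds.
M_out = 117.73 + (+31) = 148.73 mireds.
T_out = 10⁶/148.73 = 6723.6 K → 6720 K.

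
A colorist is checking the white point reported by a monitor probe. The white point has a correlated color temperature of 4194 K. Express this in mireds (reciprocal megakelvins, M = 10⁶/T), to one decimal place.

M = 10⁶ / 4194 = 238.436 → 238.4 mireds.

238.4 mireds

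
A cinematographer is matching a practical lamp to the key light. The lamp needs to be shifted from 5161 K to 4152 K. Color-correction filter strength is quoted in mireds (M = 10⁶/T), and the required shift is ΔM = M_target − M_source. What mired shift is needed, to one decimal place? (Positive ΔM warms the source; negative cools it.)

M_source = 10⁶/5161 = 193.761; M_target = 10⁶/4152 = 240.848.
ΔM = 240.848 − 193.761 = 47.087 → +47.1 mireds, a warming shift.

+47.1 mireds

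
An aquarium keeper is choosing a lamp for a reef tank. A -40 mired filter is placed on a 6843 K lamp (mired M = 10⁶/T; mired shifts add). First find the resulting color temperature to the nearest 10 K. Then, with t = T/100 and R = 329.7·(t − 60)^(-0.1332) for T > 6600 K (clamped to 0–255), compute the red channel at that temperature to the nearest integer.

206

M_in = 10⁶/6843 = 146.13; M_out = 146.13 + (-40) = 106.13.
T_out = 10⁶/106.13 = 9422.0 K → 9420 K; t = 94.2.
R = 329.7·(94.2 − 60)^(-0.1332) = 329.7·34.2^(-0.1332) = 329.7·0.62469 = 205.962.
Rounded: 206.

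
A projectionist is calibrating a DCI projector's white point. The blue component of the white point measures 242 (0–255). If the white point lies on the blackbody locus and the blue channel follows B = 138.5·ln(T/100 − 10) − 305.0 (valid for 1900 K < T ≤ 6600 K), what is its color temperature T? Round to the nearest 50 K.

6200 K

ln(t − 10) = (242 + 305.0) / 138.5 = 3.9495.
t − 10 = e^3.9495 = 51.907, so t = 61.907.
T = 100·t = 6191 K → 6200 K to the nearest 50 K.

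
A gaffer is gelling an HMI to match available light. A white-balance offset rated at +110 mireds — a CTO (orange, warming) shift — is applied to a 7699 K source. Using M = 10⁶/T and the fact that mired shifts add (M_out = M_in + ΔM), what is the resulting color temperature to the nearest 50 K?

4150 K

M_in = 10⁶/7699 = 129.89 mireds.
M_out = 129.89 + (+110) = 239.89 mireds.
T_out = 10⁶/239.89 = 4168.6 K → 4150 K.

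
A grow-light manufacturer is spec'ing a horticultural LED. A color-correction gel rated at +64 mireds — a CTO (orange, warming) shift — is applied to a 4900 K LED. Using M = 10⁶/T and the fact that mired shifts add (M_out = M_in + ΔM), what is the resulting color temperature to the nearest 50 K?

3750 K

M_in = 10⁶/4900 = 204.08 mireds.
M_out = 204.08 + (+64) = 268.08 mireds.
T_out = 10⁶/268.08 = 3730.2 K → 3750 K.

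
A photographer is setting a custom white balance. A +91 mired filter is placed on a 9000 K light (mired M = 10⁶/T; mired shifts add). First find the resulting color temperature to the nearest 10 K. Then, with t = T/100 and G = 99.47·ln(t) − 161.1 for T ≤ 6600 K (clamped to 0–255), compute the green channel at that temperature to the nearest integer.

227

M_in = 10⁶/9000 = 111.11; M_out = 111.11 + (+91) = 202.11.
T_out = 10⁶/202.11 = 4947.8 K → 4950 K; t = 49.5.
G = 99.47·ln 49.5 − 161.1 = 99.47·3.9020 − 161.1 = 227.029.
Rounded: 227.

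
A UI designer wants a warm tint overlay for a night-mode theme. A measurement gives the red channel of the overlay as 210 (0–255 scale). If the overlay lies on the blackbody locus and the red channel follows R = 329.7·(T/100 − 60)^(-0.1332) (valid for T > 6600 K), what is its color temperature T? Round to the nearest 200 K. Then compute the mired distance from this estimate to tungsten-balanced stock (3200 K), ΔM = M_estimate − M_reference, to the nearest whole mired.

(t − 60)^(-0.1332) = 210/329.7 = 0.63694.
t − 60 = 0.63694^(1/-0.1332) = 0.63694^(-7.508) = 29.561, so t = 89.561.
T = 100·t = 8956 K → 9000 K to the nearest 200 K.
M_estimate = 10⁶/9000 = 111.11; M_reference = 10⁶/3200 = 312.50.
ΔM = 111.11 − 312.50 = -201.39 → -201 mireds.

-201 mireds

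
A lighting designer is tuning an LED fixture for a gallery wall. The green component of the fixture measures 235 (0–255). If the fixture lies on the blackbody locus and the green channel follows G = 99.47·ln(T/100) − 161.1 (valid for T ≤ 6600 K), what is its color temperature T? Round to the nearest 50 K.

5350 K

ln t = (235 + 161.1) / 99.47 = 3.9821.
t = e^3.9821 = 53.630.
T = 100·t = 5363 K → 5350 K to the nearest 50 K.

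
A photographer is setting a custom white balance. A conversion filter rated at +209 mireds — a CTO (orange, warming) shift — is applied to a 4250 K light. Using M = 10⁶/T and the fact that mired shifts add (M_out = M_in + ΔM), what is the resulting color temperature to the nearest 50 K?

2250 K

M_in = 10⁶/4250 = 235.29 mireds.
M_out = 235.29 + (+209) = 444.29 mireds.
T_out = 10⁶/444.29 = 2250.8 K → 2250 K.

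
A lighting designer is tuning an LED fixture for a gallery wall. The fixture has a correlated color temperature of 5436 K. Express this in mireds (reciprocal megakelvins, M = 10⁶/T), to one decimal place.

184.0 mireds

M = 10⁶ / 5436 = 183.959 → 184.0 mireds.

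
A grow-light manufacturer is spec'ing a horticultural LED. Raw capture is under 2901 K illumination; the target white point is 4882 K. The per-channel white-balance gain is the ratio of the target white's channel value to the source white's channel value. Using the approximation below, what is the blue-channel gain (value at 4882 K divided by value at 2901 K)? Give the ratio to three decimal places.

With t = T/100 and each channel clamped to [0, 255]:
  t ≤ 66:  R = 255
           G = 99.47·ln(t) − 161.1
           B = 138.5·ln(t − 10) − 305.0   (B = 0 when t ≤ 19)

1.961

At 2901 K (t = 29.01):
  B = 138.5·ln(29.01 − 10) − 305.0 = 138.5·ln 19.01 − 305.0 = 138.5·2.9450 − 305.0 = 102.878.
At 4882 K (t = 48.82):
  B = 138.5·ln(48.82 − 10) − 305.0 = 138.5·ln 38.82 − 305.0 = 138.5·3.6589 − 305.0 = 201.763.
Gain = 201.763 / 102.878 = 1.9612 → 1.961.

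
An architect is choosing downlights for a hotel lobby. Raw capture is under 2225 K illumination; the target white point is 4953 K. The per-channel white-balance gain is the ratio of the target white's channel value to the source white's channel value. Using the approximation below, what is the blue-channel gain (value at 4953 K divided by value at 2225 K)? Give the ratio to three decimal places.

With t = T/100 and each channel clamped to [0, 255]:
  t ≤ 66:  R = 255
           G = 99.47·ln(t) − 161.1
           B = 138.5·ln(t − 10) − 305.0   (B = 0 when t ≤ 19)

4.862

At 2225 K (t = 22.25):
  B = 138.5·ln(22.25 − 10) − 305.0 = 138.5·ln 12.25 − 305.0 = 138.5·2.5055 − 305.0 = 42.015.
At 4953 K (t = 49.53):
  B = 138.5·ln(49.53 − 10) − 305.0 = 138.5·ln 39.53 − 305.0 = 138.5·3.6771 − 305.0 = 204.273.
Gain = 204.273 / 42.015 = 4.8619 → 4.862.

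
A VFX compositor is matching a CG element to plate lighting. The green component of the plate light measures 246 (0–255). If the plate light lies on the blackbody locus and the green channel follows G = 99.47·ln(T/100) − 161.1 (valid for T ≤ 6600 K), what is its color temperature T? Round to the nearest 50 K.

ln t = (246 + 161.1) / 99.47 = 4.0927.
t = e^4.0927 = 59.901.
T = 100·t = 5990 K → 6000 K to the nearest 50 K.

6000 K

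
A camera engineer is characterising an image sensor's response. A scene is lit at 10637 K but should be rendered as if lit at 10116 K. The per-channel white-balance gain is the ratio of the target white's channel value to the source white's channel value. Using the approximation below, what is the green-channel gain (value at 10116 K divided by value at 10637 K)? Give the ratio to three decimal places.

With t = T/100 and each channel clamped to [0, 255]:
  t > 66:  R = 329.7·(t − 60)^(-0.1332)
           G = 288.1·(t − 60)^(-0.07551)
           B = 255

1.009

At 10637 K (t = 106.37):
  G = 288.1·(106.37 − 60)^(-0.07551) = 288.1·46.37^(-0.07551) = 288.1·0.74848 = 215.638.
At 10116 K (t = 101.16):
  G = 288.1·(101.16 − 60)^(-0.07551) = 288.1·41.16^(-0.07551) = 288.1·0.75525 = 217.588.
Gain = 217.588 / 215.638 = 1.0090 → 1.009.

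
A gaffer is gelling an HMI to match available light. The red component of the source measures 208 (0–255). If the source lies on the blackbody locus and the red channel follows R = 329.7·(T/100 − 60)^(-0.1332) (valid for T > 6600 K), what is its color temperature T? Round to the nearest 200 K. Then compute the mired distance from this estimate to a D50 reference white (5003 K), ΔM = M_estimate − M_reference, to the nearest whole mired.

-91 mireds

(t − 60)^(-0.1332) = 208/329.7 = 0.63088.
t − 60 = 0.63088^(1/-0.1332) = 0.63088^(-7.508) = 31.763, so t = 91.763.
T = 100·t = 9176 K → 9200 K to the nearest 200 K.
M_estimate = 10⁶/9200 = 108.70; M_reference = 10⁶/5003 = 199.88.
ΔM = 108.70 − 199.88 = -91.18 → -91 mireds.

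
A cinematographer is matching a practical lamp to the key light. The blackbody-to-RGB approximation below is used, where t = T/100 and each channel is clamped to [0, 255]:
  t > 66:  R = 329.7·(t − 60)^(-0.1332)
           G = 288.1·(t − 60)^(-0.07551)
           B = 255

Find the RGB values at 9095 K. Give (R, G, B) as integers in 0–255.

t = 9095/100 = 90.95; the t > 66 branch applies.
R = 329.7·(90.95 − 60)^(-0.1332) = 329.7·30.95^(-0.1332) = 329.7·0.63306 = 208.719.
G = 288.1·(90.95 − 60)^(-0.07551) = 288.1·30.95^(-0.07551) = 288.1·0.77169 = 222.323.
B = 255 by definition for t > 66.
Rounded: (209, 222, 255).

(209, 222, 255)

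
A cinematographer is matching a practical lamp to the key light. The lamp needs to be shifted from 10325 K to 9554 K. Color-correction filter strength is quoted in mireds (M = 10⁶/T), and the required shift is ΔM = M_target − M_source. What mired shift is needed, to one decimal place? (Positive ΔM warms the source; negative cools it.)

+7.8 mireds

M_source = 10⁶/10325 = 96.852; M_target = 10⁶/9554 = 104.668.
ΔM = 104.668 − 96.852 = 7.816 → +7.8 mireds, a warming shift.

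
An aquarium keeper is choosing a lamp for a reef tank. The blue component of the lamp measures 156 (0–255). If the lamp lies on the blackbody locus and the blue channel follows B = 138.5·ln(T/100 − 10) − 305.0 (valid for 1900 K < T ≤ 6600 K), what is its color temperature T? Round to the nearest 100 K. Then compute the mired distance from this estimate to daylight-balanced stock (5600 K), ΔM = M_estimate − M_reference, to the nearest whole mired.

ln(t − 10) = (156 + 305.0) / 138.5 = 3.3285.
t − 10 = e^3.3285 = 27.897, so t = 37.897.
T = 100·t = 3790 K → 3800 K to the nearest 100 K.
M_estimate = 10⁶/3800 = 263.16; M_reference = 10⁶/5600 = 178.57.
ΔM = 263.16 − 178.57 = 84.59 → +85 mireds.

+85 mireds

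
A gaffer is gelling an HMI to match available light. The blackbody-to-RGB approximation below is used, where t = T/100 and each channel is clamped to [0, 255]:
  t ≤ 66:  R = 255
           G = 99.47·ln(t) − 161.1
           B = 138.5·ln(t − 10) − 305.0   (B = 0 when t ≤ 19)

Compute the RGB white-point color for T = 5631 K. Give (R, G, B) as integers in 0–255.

t = 5631/100 = 56.31; the t ≤ 66 branch applies.
R = 255 by definition for t ≤ 66.
G = 99.47·ln 56.31 − 161.1 = 99.47·4.0309 − 161.1 = 239.851.
B = 138.5·ln(56.31 − 10) − 305.0 = 138.5·ln 46.31 − 305.0 = 138.5·3.8354 − 305.0 = 226.197.
Rounded: (255, 240, 226).

(255, 240, 226)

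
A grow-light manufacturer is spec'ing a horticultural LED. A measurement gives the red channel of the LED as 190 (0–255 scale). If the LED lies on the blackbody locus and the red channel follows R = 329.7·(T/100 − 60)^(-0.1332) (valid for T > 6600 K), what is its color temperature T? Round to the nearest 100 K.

(t − 60)^(-0.1332) = 190/329.7 = 0.57628.
t − 60 = 0.57628^(1/-0.1332) = 0.57628^(-7.508) = 62.667, so t = 122.667.
T = 100·t = 12267 K → 12300 K to the nearest 100 K.

12300 K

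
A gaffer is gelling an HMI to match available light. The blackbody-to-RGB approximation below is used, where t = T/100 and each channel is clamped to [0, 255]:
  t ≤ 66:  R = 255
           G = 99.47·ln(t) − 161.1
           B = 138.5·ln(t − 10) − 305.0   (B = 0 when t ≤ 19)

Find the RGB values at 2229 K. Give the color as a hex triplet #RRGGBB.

t = 2229/100 = 22.29; the t ≤ 66 branch applies.
R = 255 by definition for t ≤ 66.
G = 99.47·ln 22.29 − 161.1 = 99.47·3.1041 − 161.1 = 147.669.
B = 138.5·ln(22.29 − 10) − 305.0 = 138.5·ln 12.29 − 305.0 = 138.5·2.5088 − 305.0 = 42.467.
Rounded: (255, 148, 42).
In hex: #FF942A.

#FF942A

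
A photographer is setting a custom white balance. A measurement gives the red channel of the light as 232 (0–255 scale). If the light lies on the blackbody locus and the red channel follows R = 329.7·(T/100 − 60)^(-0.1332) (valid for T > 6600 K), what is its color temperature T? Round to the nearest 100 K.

(t − 60)^(-0.1332) = 232/329.7 = 0.70367.
t − 60 = 0.70367^(1/-0.1332) = 0.70367^(-7.508) = 13.992, so t = 73.992.
T = 100·t = 7399 K → 7400 K to the nearest 100 K.

7400 K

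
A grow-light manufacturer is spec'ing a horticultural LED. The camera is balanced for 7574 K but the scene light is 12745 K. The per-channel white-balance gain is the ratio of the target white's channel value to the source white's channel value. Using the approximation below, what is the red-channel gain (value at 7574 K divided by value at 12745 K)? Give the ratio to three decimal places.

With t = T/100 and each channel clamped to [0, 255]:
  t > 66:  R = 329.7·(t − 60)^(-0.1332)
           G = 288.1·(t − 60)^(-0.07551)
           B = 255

1.214

At 12745 K (t = 127.45):
  R = 329.7·(127.45 − 60)^(-0.1332) = 329.7·67.45^(-0.1332) = 329.7·0.57066 = 188.148.
At 7574 K (t = 75.74):
  R = 329.7·(75.74 − 60)^(-0.1332) = 329.7·15.74^(-0.1332) = 329.7·0.69272 = 228.390.
Gain = 228.390 / 188.148 = 1.2139 → 1.214.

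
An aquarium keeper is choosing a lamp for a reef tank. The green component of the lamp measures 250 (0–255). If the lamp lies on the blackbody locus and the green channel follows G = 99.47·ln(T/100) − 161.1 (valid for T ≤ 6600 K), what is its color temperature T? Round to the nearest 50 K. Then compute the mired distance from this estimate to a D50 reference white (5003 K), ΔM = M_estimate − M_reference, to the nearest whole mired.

ln t = (250 + 161.1) / 99.47 = 4.1329.
t = e^4.1329 = 62.359.
T = 100·t = 6236 K → 6250 K to the nearest 50 K.
M_estimate = 10⁶/6250 = 160.00; M_reference = 10⁶/5003 = 199.88.
ΔM = 160.00 − 199.88 = -39.88 → -40 mireds.

-40 mireds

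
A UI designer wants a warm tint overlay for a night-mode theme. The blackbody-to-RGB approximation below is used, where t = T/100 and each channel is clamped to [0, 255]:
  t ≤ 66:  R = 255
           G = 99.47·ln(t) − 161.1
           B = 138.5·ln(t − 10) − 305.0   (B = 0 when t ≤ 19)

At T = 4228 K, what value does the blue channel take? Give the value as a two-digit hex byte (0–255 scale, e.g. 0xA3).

t = 4228/100 = 42.28; the t ≤ 66 branch applies.
B = 138.5·ln(42.28 − 10) − 305.0 = 138.5·ln 32.28 − 305.0 = 138.5·3.4744 − 305.0 = 176.211.
Rounded: 176; in hex, 0xB0.

0xB0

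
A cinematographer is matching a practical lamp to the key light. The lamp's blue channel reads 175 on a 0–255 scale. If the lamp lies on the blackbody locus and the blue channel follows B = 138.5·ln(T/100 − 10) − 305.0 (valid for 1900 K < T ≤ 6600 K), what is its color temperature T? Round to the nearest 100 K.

ln(t − 10) = (175 + 305.0) / 138.5 = 3.4657.
t − 10 = e^3.4657 = 31.999, so t = 41.999.
T = 100·t = 4200 K → 4200 K to the nearest 100 K.

4200 K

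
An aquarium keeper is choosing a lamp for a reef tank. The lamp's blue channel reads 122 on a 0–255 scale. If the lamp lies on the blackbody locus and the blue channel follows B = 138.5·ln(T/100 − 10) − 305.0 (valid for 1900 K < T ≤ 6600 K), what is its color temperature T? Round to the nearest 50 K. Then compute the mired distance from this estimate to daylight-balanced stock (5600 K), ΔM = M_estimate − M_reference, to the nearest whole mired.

+134 mireds

ln(t − 10) = (122 + 305.0) / 138.5 = 3.0830.
t − 10 = e^3.0830 = 21.824, so t = 31.824.
T = 100·t = 3182 K → 3200 K to the nearest 50 K.
M_estimate = 10⁶/3200 = 312.50; M_reference = 10⁶/5600 = 178.57.
ΔM = 312.50 − 178.57 = 133.93 → +134 mireds.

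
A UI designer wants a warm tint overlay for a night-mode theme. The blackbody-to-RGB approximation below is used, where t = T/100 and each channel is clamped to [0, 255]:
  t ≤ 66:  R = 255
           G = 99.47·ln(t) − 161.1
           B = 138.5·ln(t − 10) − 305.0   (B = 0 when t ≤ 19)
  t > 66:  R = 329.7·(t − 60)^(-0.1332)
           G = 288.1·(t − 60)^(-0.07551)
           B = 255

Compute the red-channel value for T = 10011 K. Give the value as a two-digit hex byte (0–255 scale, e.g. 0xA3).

0xCA

t = 10011/100 = 100.11; the t > 66 branch applies.
R = 329.7·(100.11 − 60)^(-0.1332) = 329.7·40.11^(-0.1332) = 329.7·0.61157 = 201.635.
Rounded: 202; in hex, 0xCA.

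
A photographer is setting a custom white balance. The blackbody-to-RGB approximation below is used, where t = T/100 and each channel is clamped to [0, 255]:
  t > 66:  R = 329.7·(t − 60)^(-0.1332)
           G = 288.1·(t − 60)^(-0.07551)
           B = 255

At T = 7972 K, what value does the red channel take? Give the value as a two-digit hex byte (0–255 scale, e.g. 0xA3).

0xDE

t = 7972/100 = 79.72; the t > 66 branch applies.
R = 329.7·(79.72 − 60)^(-0.1332) = 329.7·19.72^(-0.1332) = 329.7·0.67223 = 221.634.
Rounded: 222; in hex, 0xDE.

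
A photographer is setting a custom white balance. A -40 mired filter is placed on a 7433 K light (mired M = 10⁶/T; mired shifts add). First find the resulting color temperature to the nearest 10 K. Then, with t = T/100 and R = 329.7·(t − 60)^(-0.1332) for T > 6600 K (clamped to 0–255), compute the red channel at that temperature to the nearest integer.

M_in = 10⁶/7433 = 134.54; M_out = 134.54 + (-40) = 94.54.
T_out = 10⁶/94.54 = 10578.1 K → 10580 K; t = 105.8.
R = 329.7·(105.8 − 60)^(-0.1332) = 329.7·45.8^(-0.1332) = 329.7·0.60086 = 198.103.
Rounded: 198.

198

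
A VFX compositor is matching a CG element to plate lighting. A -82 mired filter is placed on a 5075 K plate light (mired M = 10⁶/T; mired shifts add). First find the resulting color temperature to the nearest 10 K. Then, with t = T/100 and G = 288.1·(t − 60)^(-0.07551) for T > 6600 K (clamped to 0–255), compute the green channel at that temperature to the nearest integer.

225

M_in = 10⁶/5075 = 197.04; M_out = 197.04 + (-82) = 115.04.
T_out = 10⁶/115.04 = 8692.3 K → 8690 K; t = 86.9.
G = 288.1·(86.9 − 60)^(-0.07551) = 288.1·26.9^(-0.07551) = 288.1·0.77990 = 224.689.
Rounded: 225.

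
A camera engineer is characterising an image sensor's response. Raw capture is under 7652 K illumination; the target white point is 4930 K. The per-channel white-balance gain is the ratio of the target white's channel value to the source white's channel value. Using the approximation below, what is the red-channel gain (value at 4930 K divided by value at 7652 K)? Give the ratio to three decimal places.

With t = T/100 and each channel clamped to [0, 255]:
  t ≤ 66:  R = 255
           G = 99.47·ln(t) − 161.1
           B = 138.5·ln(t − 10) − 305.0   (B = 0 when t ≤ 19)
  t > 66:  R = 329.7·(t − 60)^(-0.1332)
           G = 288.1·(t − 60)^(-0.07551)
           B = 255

At 7652 K (t = 76.52):
  R = 329.7·(76.52 − 60)^(-0.1332) = 329.7·16.52^(-0.1332) = 329.7·0.68827 = 226.924.
At 4930 K (t = 49.3):
  R = 255 by definition for t ≤ 66.
Gain = 255.000 / 226.924 = 1.1237 → 1.124.

1.124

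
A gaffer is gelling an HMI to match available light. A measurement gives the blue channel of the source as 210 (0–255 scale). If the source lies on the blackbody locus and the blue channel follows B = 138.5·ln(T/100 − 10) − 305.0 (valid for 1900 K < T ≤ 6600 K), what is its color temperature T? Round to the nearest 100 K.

ln(t − 10) = (210 + 305.0) / 138.5 = 3.7184.
t − 10 = e^3.7184 = 41.199, so t = 51.199.
T = 100·t = 5120 K → 5100 K to the nearest 100 K.

5100 K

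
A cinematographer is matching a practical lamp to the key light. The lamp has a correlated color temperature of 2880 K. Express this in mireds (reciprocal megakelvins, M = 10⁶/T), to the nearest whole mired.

M = 10⁶ / 2880 = 347.222 → 347 mireds.

347 mireds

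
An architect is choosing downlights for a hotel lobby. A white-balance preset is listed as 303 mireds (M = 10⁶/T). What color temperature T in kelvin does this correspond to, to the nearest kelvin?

T = 10⁶ / 303 = 3300.33 K → 3300 K.

3300 K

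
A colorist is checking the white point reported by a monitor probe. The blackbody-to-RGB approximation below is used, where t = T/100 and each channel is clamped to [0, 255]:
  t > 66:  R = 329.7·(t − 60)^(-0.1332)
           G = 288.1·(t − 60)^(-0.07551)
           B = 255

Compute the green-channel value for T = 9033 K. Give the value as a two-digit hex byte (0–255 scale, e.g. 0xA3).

0xDF

t = 9033/100 = 90.33; the t > 66 branch applies.
G = 288.1·(90.33 − 60)^(-0.07551) = 288.1·30.33^(-0.07551) = 288.1·0.77287 = 222.662.
Rounded: 223; in hex, 0xDF.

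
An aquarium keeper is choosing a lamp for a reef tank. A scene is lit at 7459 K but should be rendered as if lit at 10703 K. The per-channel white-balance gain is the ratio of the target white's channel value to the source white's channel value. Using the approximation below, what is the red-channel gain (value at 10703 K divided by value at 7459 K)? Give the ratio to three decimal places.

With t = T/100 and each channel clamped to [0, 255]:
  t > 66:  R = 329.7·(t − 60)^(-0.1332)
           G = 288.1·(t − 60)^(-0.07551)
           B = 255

At 7459 K (t = 74.59):
  R = 329.7·(74.59 − 60)^(-0.1332) = 329.7·14.59^(-0.1332) = 329.7·0.69976 = 230.710.
At 10703 K (t = 107.03):
  R = 329.7·(107.03 − 60)^(-0.1332) = 329.7·47.03^(-0.1332) = 329.7·0.59874 = 197.405.
Gain = 197.405 / 230.710 = 0.8556 → 0.856.

0.856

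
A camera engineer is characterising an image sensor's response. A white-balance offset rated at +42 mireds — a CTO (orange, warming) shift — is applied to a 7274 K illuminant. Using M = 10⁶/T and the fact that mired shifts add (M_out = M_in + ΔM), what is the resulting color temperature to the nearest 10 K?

5570 K

M_in = 10⁶/7274 = 137.48 mireds.
M_out = 137.48 + (+42) = 179.48 mireds.
T_out = 10⁶/179.48 = 5571.8 K → 5570 K.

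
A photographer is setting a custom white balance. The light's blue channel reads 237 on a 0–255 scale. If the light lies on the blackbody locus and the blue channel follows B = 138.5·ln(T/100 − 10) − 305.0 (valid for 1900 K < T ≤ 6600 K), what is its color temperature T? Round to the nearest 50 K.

ln(t − 10) = (237 + 305.0) / 138.5 = 3.9134.
t − 10 = e^3.9134 = 50.067, so t = 60.067.
T = 100·t = 6007 K → 6000 K to the nearest 50 K.

6000 K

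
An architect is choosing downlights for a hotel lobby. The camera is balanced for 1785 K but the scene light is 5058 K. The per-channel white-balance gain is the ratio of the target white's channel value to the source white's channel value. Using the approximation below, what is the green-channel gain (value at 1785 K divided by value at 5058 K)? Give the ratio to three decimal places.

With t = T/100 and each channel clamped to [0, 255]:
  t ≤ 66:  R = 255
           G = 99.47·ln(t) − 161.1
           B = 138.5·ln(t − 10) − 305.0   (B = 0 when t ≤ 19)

At 5058 K (t = 50.58):
  G = 99.47·ln 50.58 − 161.1 = 99.47·3.9236 − 161.1 = 229.176.
At 1785 K (t = 17.85):
  G = 99.47·ln 17.85 − 161.1 = 99.47·2.8820 − 161.1 = 125.573.
Gain = 125.573 / 229.176 = 0.5479 → 0.548.

0.548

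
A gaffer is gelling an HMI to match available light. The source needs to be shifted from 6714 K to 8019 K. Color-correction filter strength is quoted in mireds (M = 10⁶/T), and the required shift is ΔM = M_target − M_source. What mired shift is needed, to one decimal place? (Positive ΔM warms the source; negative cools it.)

-24.2 mireds

M_source = 10⁶/6714 = 148.943; M_target = 10⁶/8019 = 124.704.
ΔM = 124.704 − 148.943 = -24.239 → -24.2 mireds, a cooling shift.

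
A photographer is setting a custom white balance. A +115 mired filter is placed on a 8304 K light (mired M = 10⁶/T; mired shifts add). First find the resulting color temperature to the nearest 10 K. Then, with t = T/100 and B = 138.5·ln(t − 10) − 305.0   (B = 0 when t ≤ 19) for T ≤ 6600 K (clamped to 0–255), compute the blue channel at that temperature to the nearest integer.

177

M_in = 10⁶/8304 = 120.42; M_out = 120.42 + (+115) = 235.42.
T_out = 10⁶/235.42 = 4247.7 K → 4250 K; t = 42.5.
B = 138.5·ln(42.5 − 10) − 305.0 = 138.5·ln 32.5 − 305.0 = 138.5·3.4812 − 305.0 = 177.152.
Rounded: 177.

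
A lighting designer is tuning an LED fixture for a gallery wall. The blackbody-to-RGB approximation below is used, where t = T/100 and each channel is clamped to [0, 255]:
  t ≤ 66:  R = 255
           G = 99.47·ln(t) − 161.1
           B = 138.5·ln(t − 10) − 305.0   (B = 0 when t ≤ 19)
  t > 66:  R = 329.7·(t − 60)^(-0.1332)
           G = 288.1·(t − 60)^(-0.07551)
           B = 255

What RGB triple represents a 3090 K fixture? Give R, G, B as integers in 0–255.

t = 3090/100 = 30.9; the t ≤ 66 branch applies.
R = 255 by definition for t ≤ 66.
G = 99.47·ln 30.9 − 161.1 = 99.47·3.4308 − 161.1 = 180.157.
B = 138.5·ln(30.9 − 10) − 305.0 = 138.5·ln 20.9 − 305.0 = 138.5·3.0397 − 305.0 = 116.005.
Rounded: (255, 180, 116).

R=255, G=180, B=116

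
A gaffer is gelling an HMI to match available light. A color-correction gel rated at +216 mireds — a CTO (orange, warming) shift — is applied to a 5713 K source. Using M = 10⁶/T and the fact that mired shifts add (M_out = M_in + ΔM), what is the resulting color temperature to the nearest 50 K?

M_in = 10⁶/5713 = 175.04 mireds.
M_out = 175.04 + (+216) = 391.04 mireds.
T_out = 10⁶/391.04 = 2557.3 K → 2550 K.

2550 K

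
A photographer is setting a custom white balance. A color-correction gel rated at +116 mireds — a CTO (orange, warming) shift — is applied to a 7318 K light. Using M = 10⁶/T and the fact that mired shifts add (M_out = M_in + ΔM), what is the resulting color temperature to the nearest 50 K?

3950 K

M_in = 10⁶/7318 = 136.65 mireds.
M_out = 136.65 + (+116) = 252.65 mireds.
T_out = 10⁶/252.65 = 3958.1 K → 3950 K.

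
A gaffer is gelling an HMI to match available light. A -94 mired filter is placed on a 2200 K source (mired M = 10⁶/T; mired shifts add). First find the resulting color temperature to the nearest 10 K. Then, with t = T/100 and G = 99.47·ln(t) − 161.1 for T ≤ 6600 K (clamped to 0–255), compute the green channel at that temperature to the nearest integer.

M_in = 10⁶/2200 = 454.55; M_out = 454.55 + (-94) = 360.55.
T_out = 10⁶/360.55 = 2773.6 K → 2770 K; t = 27.7.
G = 99.47·ln 27.7 − 161.1 = 99.47·3.3214 − 161.1 = 169.283.
Rounded: 169.

169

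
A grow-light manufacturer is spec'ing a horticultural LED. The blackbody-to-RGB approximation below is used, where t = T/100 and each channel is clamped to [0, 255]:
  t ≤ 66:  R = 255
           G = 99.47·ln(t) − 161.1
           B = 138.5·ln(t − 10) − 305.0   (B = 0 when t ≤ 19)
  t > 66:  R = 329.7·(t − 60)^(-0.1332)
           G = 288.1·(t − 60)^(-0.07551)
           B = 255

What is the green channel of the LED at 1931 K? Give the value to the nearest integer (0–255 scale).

133

t = 1931/100 = 19.31; the t ≤ 66 branch applies.
G = 99.47·ln 19.31 − 161.1 = 99.47·2.9606 − 161.1 = 133.393.
Rounded: 133.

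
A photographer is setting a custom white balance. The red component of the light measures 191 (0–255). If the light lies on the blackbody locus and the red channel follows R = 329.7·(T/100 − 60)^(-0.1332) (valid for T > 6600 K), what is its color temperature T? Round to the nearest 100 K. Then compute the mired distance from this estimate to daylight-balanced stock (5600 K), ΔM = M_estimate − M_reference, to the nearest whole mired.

(t − 60)^(-0.1332) = 191/329.7 = 0.57931.
t − 60 = 0.57931^(1/-0.1332) = 0.57931^(-7.508) = 60.245, so t = 120.245.
T = 100·t = 12025 K → 12000 K to the nearest 100 K.
M_estimate = 10⁶/12000 = 83.33; M_reference = 10⁶/5600 = 178.57.
ΔM = 83.33 − 178.57 = -95.24 → -95 mireds.

-95 mireds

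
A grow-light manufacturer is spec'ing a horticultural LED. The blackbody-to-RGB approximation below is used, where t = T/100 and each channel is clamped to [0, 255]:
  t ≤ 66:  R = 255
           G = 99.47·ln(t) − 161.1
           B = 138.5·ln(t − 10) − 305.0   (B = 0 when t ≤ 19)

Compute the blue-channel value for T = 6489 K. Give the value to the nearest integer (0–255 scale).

t = 6489/100 = 64.89; the t ≤ 66 branch applies.
B = 138.5·ln(64.89 − 10) − 305.0 = 138.5·ln 54.89 − 305.0 = 138.5·4.0053 − 305.0 = 249.738.
Rounded: 250.

250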